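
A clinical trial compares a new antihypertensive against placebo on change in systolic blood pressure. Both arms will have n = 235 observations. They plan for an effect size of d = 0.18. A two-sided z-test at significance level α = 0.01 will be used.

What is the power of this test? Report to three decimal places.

Noncentrality parameter: δ = d·√(n/2) = 0.18 × √(235/2) = 1.9512
Two-sided α = 0.01 → critical value z_{0.005} = 2.576.
Power = Φ(δ − 2.576) + Φ(−δ − 2.576) = Φ(-0.625) + Φ(-4.527) = 0.2661 + 0.0000 = 0.2661.

Power ≈ 0.266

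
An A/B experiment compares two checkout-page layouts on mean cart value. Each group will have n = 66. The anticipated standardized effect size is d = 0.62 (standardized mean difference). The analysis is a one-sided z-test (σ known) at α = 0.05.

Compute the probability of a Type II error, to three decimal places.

Noncentrality parameter: δ = d·√(n/2) = 0.62 × √(66/2) = 3.5616
One-sided α = 0.05 → critical value z_{0.05} = 1.645.
Power = P(Z > 1.645 − δ) = Φ(1.917) = 0.9724.
Type II error: β = 1 − power = 1 − 0.9724 = 0.0276.

β ≈ 0.028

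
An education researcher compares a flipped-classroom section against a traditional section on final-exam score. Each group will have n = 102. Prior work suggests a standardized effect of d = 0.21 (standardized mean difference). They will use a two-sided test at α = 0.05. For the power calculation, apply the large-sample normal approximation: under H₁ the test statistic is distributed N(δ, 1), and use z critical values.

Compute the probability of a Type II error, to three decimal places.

β ≈ 0.677

Noncentrality parameter: δ = d·√(n/2) = 0.21 × √(102/2) = 1.4997
Critical value for a two-sided test at α = 0.05: z_{α/2} = 1.960.
Power = Φ(δ − 1.960) + Φ(−δ − 1.960) = Φ(-0.460) + Φ(-3.460) = 0.3227 + 0.0003 = 0.3229.
Type II error: β = 1 − power = 1 − 0.3229 = 0.6771.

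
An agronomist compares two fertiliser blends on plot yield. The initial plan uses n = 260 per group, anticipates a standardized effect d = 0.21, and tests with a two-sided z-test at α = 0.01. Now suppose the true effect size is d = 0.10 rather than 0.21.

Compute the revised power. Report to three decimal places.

Power ≈ 0.076

With d = 0.10: δ = d·√(n/2) = 0.10 × √(260/2) = 1.1402. Critical value z_{0.005} = 2.576.
Revised power = Φ(δ − 2.576) + Φ(−δ − 2.576) = Φ(-1.436) + Φ(-3.716) = 0.0756 + 0.0001 = 0.0757.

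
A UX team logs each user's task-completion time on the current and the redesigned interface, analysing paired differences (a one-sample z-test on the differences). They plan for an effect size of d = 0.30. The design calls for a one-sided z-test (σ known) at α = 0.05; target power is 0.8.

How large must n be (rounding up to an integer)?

Set Φ(δ − 1.645) = 0.8; then δ − 1.645 = Φ⁻¹(0.8) = 0.842, giving δ = 2.486.
δ = d·√n ⇒ n = (δ/d)² = (2.486 / 0.30)² = 68.70.
Round up to the next whole unit.

n = 69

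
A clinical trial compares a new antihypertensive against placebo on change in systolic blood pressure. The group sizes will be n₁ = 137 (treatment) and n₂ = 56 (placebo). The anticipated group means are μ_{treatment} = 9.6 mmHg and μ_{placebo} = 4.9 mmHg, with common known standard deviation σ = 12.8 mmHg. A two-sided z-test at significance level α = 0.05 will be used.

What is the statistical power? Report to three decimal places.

Standardized effect: d = |μ_{treatment} − μ_{placebo}| / σ = |9.6 − 4.9| / 12.8 = 0.3672
Noncentrality parameter: δ = d / √(1/n₁ + 1/n₂) = 0.3672 / √(1/137 + 1/56) = 2.3151
Two-sided α = 0.05 → critical value z_{0.025} = 1.960.
Power = Φ(δ − 1.960) + Φ(−δ − 1.960) = Φ(0.355) + Φ(-4.275) = 0.6387 + 0.0000 = 0.6388.

Power ≈ 0.639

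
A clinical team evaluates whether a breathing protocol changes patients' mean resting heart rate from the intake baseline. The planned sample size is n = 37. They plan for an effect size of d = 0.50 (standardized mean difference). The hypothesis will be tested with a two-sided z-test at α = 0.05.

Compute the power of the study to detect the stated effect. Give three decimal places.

Power ≈ 0.860

Noncentrality parameter: δ = d·√n = 0.50 × √37 = 3.0414
Critical value for a two-sided test at α = 0.05: z_{α/2} = 1.960.
Power = Φ(δ − 1.960) + Φ(−δ − 1.960) = Φ(1.081) + Φ(-5.001) = 0.8602 + 0.0000 = 0.8602.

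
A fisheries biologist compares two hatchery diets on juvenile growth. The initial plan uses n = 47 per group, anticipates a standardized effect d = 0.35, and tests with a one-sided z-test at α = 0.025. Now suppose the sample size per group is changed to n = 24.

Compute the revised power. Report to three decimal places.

With n = 24 per group: δ = d·√(n/2) = 0.35 × √(24/2) = 1.2124. Critical value z_{0.025} = 1.960.
Revised power = Φ(δ − 1.960) = Φ(-0.748) = 0.2274.

Power ≈ 0.227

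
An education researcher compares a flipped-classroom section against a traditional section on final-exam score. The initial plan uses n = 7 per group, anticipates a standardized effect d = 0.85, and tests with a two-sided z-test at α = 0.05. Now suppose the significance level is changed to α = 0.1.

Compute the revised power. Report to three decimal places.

Power ≈ 0.479

δ = d·√(n/2) = 0.85 × √(7/2) = 1.5902 (unchanged). New critical value: z_{0.05} = 1.645.
Revised power = Φ(δ − 1.645) + Φ(−δ − 1.645) = Φ(-0.055) + Φ(-3.235) = 0.4782 + 0.0006 = 0.4788.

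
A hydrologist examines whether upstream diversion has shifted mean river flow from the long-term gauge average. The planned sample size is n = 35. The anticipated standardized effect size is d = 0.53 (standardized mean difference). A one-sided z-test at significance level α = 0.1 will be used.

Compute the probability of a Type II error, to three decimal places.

β ≈ 0.032

Noncentrality parameter: δ = d·√n = 0.53 × √35 = 3.1355
One-sided α = 0.1 → critical value z_{0.1} = 1.282.
Power = Φ(δ − 1.282) = Φ(1.854) = 0.9681.
Type II error: β = 1 − power = 1 − 0.9681 = 0.0319.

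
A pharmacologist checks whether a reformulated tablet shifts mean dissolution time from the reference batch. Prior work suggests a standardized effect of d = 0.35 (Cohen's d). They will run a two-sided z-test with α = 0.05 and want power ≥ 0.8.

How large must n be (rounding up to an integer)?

Set Φ(δ − 1.960) = 0.8; then δ − 1.960 = Φ⁻¹(0.8) = 0.842, giving δ = 2.802.
(For δ > 0 the lower-tail rejection region contributes negligibly to power, so the one-term inversion is standard.)
δ = d·√n ⇒ n = (δ/d)² = (2.802 / 0.35)² = 64.07.
Rounding up, n = 65.

n = 65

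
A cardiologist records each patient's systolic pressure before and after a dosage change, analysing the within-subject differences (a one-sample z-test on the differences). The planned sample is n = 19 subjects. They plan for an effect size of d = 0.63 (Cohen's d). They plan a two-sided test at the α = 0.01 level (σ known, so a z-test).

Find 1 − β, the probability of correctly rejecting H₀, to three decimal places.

Noncentrality parameter: δ = d·√n = 0.63 × √19 = 2.7461
Critical value for a two-sided test at α = 0.01: z_{α/2} = 2.576.
Power = Φ(δ − 2.576) + Φ(−δ − 2.576) = Φ(0.170) + Φ(-5.322) = 0.5676 + 0.0000 = 0.5676.

Power ≈ 0.568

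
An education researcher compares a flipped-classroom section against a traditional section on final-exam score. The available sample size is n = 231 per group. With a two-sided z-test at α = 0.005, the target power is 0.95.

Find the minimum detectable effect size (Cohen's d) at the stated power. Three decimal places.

d ≈ 0.414

Need Φ(δ − 2.807) = 0.95, so δ = 2.807 + 1.645 = 4.452.
(Lower-tail contribution to power is negligible for δ > 0.)
δ = d·√(n/2) ⇒ d = δ/√(n/2) = 4.452/√(231/2) = 0.4142.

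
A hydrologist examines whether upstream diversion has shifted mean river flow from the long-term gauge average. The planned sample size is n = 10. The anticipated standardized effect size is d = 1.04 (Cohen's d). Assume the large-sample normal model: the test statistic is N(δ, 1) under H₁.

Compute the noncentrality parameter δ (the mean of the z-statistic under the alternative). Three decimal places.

δ ≈ 3.289

The noncentrality parameter scales effect size by the design's sample-size factor: δ = d·√n = 1.04 × √10 = 3.2888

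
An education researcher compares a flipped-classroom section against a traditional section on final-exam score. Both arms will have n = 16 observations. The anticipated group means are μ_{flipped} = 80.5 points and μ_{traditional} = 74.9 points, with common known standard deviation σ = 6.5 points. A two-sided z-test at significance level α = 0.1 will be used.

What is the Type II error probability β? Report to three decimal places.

β ≈ 0.214

Standardized effect: d = |μ_{flipped} − μ_{traditional}| / σ = |80.5 − 74.9| / 6.5 = 0.8615
Noncentrality parameter: δ = d·√(n/2) = 0.8615 × √(16/2) = 2.4368
Critical value for a two-sided test at α = 0.1: z_{α/2} = 1.645.
Power = Φ(δ − 1.645) + Φ(−δ − 1.645) = Φ(0.792) + Φ(-4.082) = 0.7858 + 0.0000 = 0.7858.
Type II error: β = 1 − power = 1 − 0.7858 = 0.2142.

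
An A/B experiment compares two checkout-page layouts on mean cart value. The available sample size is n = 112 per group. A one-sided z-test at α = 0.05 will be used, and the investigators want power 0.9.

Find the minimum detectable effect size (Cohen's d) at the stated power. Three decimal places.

Required noncentrality: δ = z_{0.05} + z_{0.10} = 1.645 + 1.282 = 2.926.
δ = d·√(n/2) ⇒ d = δ/√(n/2) = 2.926/√(112/2) = 0.3911.

d ≈ 0.391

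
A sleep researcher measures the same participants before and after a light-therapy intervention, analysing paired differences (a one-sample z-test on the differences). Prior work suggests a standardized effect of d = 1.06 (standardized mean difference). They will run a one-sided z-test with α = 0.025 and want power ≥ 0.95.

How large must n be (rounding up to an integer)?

For power 0.95 need Φ(δ − z_{0.025}) = 0.95, so δ = z_{0.025} + z_{0.05} = 1.960 + 1.645 = 3.605.
δ = d·√n ⇒ n = (δ/d)² = (3.605 / 1.06)² = 11.57.
Round up to the next whole unit.

n = 12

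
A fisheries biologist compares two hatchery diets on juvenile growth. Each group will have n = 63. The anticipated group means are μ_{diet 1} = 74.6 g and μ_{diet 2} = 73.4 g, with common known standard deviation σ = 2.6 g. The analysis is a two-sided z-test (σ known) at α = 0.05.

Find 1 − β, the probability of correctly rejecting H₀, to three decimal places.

Power ≈ 0.736

Standardized effect: d = |μ_{diet 1} − μ_{diet 2}| / σ = |74.6 − 73.4| / 2.6 = 0.4615
Noncentrality parameter: δ = d·√(n/2) = 0.4615 × √(63/2) = 2.5904
Two-sided α = 0.05 → critical value z_{0.025} = 1.960.
Power = Φ(δ − 1.960) + Φ(−δ − 1.960) = Φ(0.630) + Φ(-4.550) = 0.7358 + 0.0000 = 0.7358.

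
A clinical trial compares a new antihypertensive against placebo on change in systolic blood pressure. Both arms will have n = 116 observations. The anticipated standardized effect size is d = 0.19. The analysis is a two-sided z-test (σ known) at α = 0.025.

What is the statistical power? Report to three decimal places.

Power ≈ 0.214

Noncentrality parameter: δ = d·√(n/2) = 0.19 × √(116/2) = 1.4470
Two-sided α = 0.025 → critical value z_{0.0125} = 2.241.
Power = Φ(δ − 2.241) + Φ(−δ − 2.241) = Φ(-0.794) + Φ(-3.688) = 0.2135 + 0.0001 = 0.2136.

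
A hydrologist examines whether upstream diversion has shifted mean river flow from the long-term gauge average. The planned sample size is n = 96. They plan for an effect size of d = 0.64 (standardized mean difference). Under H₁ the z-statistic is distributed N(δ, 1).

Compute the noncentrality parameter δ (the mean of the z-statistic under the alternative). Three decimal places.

δ = d·√n = 0.64 × √96 = 6.2707

δ ≈ 6.271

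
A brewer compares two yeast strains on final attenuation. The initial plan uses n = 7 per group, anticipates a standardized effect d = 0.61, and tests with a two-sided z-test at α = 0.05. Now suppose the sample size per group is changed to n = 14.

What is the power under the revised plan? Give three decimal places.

Power ≈ 0.365

With n = 14 per group: δ = d·√(n/2) = 0.61 × √(14/2) = 1.6139. Critical value z_{0.025} = 1.960.
Revised power = Φ(δ − 1.960) + Φ(−δ − 1.960) = Φ(-0.346) + Φ(-3.574) = 0.3647 + 0.0002 = 0.3648.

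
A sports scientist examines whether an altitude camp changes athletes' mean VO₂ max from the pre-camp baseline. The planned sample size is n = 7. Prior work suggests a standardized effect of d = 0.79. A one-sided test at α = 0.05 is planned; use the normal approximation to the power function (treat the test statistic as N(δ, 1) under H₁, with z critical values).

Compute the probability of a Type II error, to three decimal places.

β ≈ 0.328

Noncentrality parameter: δ = d·√n = 0.79 × √7 = 2.0901
One-sided α = 0.05 → critical value z_{0.05} = 1.645.
Power = Φ(δ − 1.645) = Φ(0.445) = 0.6719.
Type II error: β = 1 − power = 1 − 0.6719 = 0.3281.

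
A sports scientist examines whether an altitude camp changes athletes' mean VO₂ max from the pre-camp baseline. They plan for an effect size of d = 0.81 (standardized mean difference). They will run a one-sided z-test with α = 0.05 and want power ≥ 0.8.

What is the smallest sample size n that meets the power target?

n = 10

For power 0.8 need Φ(δ − z_{0.05}) = 0.8, so δ = z_{0.05} + z_{0.20} = 1.645 + 0.842 = 2.486.
δ = d·√n ⇒ n = (δ/d)² = (2.486 / 0.81)² = 9.42.
Rounding up, n = 10.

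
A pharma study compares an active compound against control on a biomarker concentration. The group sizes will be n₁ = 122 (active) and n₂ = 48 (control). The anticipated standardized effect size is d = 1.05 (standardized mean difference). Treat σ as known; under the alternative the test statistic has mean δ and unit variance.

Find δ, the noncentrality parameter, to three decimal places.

δ ≈ 6.163

δ = d / √(1/n₁ + 1/n₂) = 1.05 / √(1/122 + 1/48) = 6.1626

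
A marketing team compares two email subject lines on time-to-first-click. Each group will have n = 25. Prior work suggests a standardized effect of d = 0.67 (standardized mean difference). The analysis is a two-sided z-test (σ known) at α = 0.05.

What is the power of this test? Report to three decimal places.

Noncentrality parameter: δ = d·√(n/2) = 0.67 × √(25/2) = 2.3688
Two-sided α = 0.05 → critical value z_{0.025} = 1.960.
Power = Φ(δ − 1.960) + Φ(−δ − 1.960) = Φ(0.409) + Φ(-4.329) = 0.6587 + 0.0000 = 0.6587.

Power ≈ 0.659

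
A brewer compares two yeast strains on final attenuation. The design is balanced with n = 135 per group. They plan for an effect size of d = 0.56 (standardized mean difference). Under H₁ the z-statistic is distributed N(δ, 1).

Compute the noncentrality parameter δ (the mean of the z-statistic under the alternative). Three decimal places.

The noncentrality parameter scales effect size by the design's sample-size factor: δ = d·√(n/2) = 0.56 × √(135/2) = 4.6009

δ ≈ 4.601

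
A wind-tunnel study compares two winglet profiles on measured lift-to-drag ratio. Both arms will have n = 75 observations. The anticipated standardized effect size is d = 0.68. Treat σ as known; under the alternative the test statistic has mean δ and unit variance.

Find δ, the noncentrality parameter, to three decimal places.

The noncentrality parameter scales effect size by the design's sample-size factor: δ = d·√(n/2) = 0.68 × √(75/2) = 4.1641

δ ≈ 4.164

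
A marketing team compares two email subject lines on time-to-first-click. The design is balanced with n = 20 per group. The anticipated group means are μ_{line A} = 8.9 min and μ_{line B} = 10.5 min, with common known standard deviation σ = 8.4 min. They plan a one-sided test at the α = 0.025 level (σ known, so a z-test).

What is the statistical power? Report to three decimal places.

Standardized effect: d = |μ_{line A} − μ_{line B}| / σ = |8.9 − 10.5| / 8.4 = 0.1905
Noncentrality parameter: δ = d·√(n/2) = 0.1905 × √(20/2) = 0.6023
Critical value for a one-sided test at α = 0.025: z_α = 1.960.
Power = Φ(δ − 1.960) = Φ(-1.358) = 0.0873.

Power ≈ 0.087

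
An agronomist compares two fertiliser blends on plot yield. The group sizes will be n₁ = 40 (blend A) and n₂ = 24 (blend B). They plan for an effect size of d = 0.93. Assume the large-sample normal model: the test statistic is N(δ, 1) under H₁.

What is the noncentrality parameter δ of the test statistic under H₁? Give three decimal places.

δ = d / √(1/n₁ + 1/n₂) = 0.93 / √(1/40 + 1/24) = 3.6019

δ ≈ 3.602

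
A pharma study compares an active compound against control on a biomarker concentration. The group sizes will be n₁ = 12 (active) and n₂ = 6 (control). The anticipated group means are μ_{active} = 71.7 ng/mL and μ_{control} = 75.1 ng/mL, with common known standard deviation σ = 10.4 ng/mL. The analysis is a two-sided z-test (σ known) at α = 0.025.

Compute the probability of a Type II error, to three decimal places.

Standardized effect: d = |μ_{active} − μ_{control}| / σ = |71.7 − 75.1| / 10.4 = 0.3269
Noncentrality parameter: δ = d / √(1/n₁ + 1/n₂) = 0.3269 / √(1/12 + 1/6) = 0.6538
Two-sided α = 0.025 → critical value z_{0.0125} = 2.241.
Power = Φ(δ − 2.241) + Φ(−δ − 2.241) = Φ(-1.588) + Φ(-2.895) = 0.0562 + 0.0019 = 0.0581.
Type II error: β = 1 − power = 1 − 0.0581 = 0.9419.

β ≈ 0.942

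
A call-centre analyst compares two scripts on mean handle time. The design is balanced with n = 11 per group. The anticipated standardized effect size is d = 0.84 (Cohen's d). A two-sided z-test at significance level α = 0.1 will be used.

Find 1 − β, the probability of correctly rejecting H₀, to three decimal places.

Power ≈ 0.628

Noncentrality parameter: δ = d·√(n/2) = 0.84 × √(11/2) = 1.9700
Two-sided α = 0.1 → critical value z_{0.05} = 1.645.
Power = Φ(δ − 1.645) + Φ(−δ − 1.645) = Φ(0.325) + Φ(-3.615) = 0.6275 + 0.0002 = 0.6276.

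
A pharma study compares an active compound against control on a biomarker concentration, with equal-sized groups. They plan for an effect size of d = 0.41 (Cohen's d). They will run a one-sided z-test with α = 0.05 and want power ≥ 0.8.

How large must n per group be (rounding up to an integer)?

n = 74 per group

For power 0.8 need Φ(δ − z_{0.05}) = 0.8, so δ = z_{0.05} + z_{0.20} = 1.645 + 0.842 = 2.486.
δ = d·√(n/2) ⇒ n = 2(δ/d)² = 2 × (2.486 / 0.41)² = 73.56.
Rounding up, n = 74 per group.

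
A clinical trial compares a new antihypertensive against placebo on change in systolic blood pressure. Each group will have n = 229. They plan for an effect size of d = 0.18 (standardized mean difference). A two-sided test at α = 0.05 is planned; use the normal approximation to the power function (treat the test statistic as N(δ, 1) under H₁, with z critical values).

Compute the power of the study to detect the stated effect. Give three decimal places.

Power ≈ 0.487

Noncentrality parameter: δ = d·√(n/2) = 0.18 × √(229/2) = 1.9261
Two-sided α = 0.05 → critical value z_{0.025} = 1.960.
Power = Φ(δ − 1.960) + Φ(−δ − 1.960) = Φ(-0.034) + Φ(-3.886) = 0.4865 + 0.0001 = 0.4865.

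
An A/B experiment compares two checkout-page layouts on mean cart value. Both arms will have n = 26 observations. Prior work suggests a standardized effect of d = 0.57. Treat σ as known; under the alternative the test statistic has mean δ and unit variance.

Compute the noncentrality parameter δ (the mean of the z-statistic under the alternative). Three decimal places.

δ ≈ 2.055

δ = d·√(n/2) = 0.57 × √(26/2) = 2.0552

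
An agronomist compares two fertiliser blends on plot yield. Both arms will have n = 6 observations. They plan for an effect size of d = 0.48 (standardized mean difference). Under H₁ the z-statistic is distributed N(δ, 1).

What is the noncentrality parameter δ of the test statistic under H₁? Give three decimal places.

δ ≈ 0.831

The noncentrality parameter scales effect size by the design's sample-size factor: δ = d·√(n/2) = 0.48 × √(6/2) = 0.8314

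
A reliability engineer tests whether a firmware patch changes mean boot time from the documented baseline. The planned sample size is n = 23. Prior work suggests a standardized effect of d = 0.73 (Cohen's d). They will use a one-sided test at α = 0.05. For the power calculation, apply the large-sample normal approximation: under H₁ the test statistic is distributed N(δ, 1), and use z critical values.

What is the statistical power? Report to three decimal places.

Noncentrality parameter: δ = d·√n = 0.73 × √23 = 3.5010
One-sided α = 0.05 → critical value z_{0.05} = 1.645.
Power = P(Z > 1.645 − δ) = Φ(1.856) = 0.9683.

Power ≈ 0.968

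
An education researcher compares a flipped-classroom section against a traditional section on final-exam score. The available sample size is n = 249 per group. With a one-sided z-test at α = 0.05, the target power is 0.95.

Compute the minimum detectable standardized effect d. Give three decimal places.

d ≈ 0.295

Need Φ(δ − 1.645) = 0.95, so δ = 1.645 + 1.645 = 3.290.
δ = d·√(n/2) ⇒ d = δ/√(n/2) = 3.290/√(249/2) = 0.2948.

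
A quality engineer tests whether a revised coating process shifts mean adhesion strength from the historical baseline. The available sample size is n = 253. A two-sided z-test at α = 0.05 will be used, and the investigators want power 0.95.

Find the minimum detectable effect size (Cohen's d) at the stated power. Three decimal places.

d ≈ 0.227

Need Φ(δ − 1.960) = 0.95, so δ = 1.960 + 1.645 = 3.605.
(Lower-tail contribution to power is negligible for δ > 0.)
δ = d·√n ⇒ d = δ/√n = 3.605/√253 = 0.2266.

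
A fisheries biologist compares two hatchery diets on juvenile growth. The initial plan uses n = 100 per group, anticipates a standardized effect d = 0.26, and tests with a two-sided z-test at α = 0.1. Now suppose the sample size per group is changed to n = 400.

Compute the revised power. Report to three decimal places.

Power ≈ 0.979

With n = 400 per group: δ = d·√(n/2) = 0.26 × √(400/2) = 3.6770. Critical value z_{0.05} = 1.645.
Revised power = Φ(δ − 1.645) + Φ(−δ − 1.645) = Φ(2.032) + Φ(-5.322) = 0.9789 + 0.0000 = 0.9789.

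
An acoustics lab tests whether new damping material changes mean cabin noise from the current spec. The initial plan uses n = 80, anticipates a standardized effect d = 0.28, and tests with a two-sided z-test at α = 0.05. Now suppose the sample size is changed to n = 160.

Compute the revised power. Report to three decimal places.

With n = 160: δ = d·√n = 0.28 × √160 = 3.5418. Critical value z_{0.025} = 1.960.
Revised power = Φ(δ − 1.960) + Φ(−δ − 1.960) = Φ(1.582) + Φ(-5.502) = 0.9432 + 0.0000 = 0.9432.

Power ≈ 0.943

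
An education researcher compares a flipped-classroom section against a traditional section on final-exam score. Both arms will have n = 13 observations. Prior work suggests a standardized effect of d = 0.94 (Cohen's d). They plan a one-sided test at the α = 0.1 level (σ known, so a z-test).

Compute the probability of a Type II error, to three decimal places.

β ≈ 0.132

Noncentrality parameter: δ = d·√(n/2) = 0.94 × √(13/2) = 2.3965
One-sided α = 0.1 → critical value z_{0.1} = 1.282.
Power = P(Z > 1.282 − δ) = Φ(1.115) = 0.8676.
Type II error: β = 1 − power = 1 − 0.8676 = 0.1324.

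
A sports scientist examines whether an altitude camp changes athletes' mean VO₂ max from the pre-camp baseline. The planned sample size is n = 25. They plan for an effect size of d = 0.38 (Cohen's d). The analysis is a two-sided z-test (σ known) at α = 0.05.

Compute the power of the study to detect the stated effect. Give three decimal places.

Power ≈ 0.476

Noncentrality parameter: δ = d·√n = 0.38 × √25 = 1.9000
Two-sided α = 0.05 → critical value z_{0.025} = 1.960.
Power = Φ(δ − 1.960) + Φ(−δ − 1.960) = Φ(-0.060) + Φ(-3.860) = 0.4761 + 0.0001 = 0.4761.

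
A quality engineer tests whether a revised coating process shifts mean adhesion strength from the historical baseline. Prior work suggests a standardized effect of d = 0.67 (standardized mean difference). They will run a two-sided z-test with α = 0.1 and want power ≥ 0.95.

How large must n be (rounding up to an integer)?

n = 25

Set Φ(δ − 1.645) = 0.95; then δ − 1.645 = Φ⁻¹(0.95) = 1.645, giving δ = 3.290.
(For δ > 0 the lower-tail rejection region contributes negligibly to power, so the one-term inversion is standard.)
δ = d·√n ⇒ n = (δ/d)² = (3.290 / 0.67)² = 24.11.
Round up to the next whole unit.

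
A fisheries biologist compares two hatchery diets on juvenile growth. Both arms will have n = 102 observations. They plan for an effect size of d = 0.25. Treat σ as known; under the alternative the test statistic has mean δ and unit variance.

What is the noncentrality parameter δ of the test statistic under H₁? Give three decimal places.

The noncentrality parameter scales effect size by the design's sample-size factor: δ = d·√(n/2) = 0.25 × √(102/2) = 1.7854

δ ≈ 1.785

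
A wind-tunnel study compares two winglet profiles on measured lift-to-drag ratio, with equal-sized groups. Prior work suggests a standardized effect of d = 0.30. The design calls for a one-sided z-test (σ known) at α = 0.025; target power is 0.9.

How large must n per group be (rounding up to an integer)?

n = 234 per group

Set Φ(δ − 1.960) = 0.9; then δ − 1.960 = Φ⁻¹(0.9) = 1.282, giving δ = 3.242.
δ = d·√(n/2) ⇒ n = 2(δ/d)² = 2 × (3.242 / 0.30)² = 233.50.
Round up to the next whole unit.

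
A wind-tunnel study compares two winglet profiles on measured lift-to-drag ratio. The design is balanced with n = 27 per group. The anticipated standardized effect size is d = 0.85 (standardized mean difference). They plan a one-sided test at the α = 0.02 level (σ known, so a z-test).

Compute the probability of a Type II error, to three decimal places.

Noncentrality parameter: δ = d·√(n/2) = 0.85 × √(27/2) = 3.1231
Critical value for a one-sided test at α = 0.02: z_α = 2.054.
Power = P(Z > 2.054 − δ) = Φ(1.069) = 0.8575.
Type II error: β = 1 − power = 1 − 0.8575 = 0.1425.

β ≈ 0.142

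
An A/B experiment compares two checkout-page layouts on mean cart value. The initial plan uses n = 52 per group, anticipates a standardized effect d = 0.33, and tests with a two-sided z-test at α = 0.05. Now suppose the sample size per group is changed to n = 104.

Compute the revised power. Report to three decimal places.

Power ≈ 0.663

With n = 104 per group: δ = d·√(n/2) = 0.33 × √(104/2) = 2.3797. Critical value z_{0.025} = 1.960.
Revised power = Φ(δ − 1.960) + Φ(−δ − 1.960) = Φ(0.420) + Φ(-4.340) = 0.6626 + 0.0000 = 0.6627.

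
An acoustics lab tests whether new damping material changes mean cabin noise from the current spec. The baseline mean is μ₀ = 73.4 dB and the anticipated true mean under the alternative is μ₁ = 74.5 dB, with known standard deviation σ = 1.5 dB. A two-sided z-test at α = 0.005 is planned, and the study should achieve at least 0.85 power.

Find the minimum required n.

n = 28

Standardized effect: d = |μ₁ − μ₀| / σ = |74.5 − 73.4| / 1.5 = 0.7333
For power 0.85 need Φ(δ − z_{0.0025}) = 0.85, so δ = z_{0.0025} + z_{0.15} = 2.807 + 1.036 = 3.843.
(The Φ(−δ − z_{α/2}) term is vanishingly small for δ > 0 and is dropped in the standard sample-size formula.)
δ = d·√n ⇒ n = (δ/d)² = (3.843 / 0.7333)² = 27.47.
Rounding up, n = 28.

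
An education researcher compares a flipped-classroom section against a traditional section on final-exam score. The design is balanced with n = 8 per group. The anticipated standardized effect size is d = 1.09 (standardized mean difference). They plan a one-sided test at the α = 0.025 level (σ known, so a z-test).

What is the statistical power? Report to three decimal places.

Power ≈ 0.587

Noncentrality parameter: δ = d·√(n/2) = 1.09 × √(8/2) = 2.1800
One-sided α = 0.025 → critical value z_{0.025} = 1.960.
Power = Φ(δ − 1.960) = Φ(0.220) = 0.5871.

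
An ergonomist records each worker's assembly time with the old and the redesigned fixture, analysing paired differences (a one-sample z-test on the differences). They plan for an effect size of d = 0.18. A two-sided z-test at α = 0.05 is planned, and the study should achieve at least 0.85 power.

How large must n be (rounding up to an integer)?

n = 278

For power 0.85 need Φ(δ − z_{0.025}) = 0.85, so δ = z_{0.025} + z_{0.15} = 1.960 + 1.036 = 2.996.
(For δ > 0 the lower-tail rejection region contributes negligibly to power, so the one-term inversion is standard.)
δ = d·√n ⇒ n = (δ/d)² = (2.996 / 0.18)² = 277.11.
Round up to the next whole unit.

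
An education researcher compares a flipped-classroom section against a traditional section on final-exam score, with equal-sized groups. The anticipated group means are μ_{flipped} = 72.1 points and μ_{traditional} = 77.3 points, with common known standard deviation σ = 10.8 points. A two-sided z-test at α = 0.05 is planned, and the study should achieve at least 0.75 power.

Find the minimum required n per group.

n = 60 per group

Standardized effect: d = |μ_{flipped} − μ_{traditional}| / σ = |72.1 − 77.3| / 10.8 = 0.4815
For power 0.75 need Φ(δ − z_{0.025}) = 0.75, so δ = z_{0.025} + z_{0.25} = 1.960 + 0.674 = 2.634.
(Ignoring the negligible lower-tail rejection probability gives the usual closed-form inversion.)
δ = d·√(n/2) ⇒ n = 2(δ/d)² = 2 × (2.634 / 0.4815)² = 59.88.
Rounding up, n = 60 per group.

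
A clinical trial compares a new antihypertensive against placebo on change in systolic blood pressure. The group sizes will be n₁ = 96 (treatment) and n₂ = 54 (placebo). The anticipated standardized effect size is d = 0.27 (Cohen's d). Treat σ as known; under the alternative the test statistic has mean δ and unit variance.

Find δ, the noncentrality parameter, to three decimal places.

δ = d / √(1/n₁ + 1/n₂) = 0.27 / √(1/96 + 1/54) = 1.5873

δ ≈ 1.587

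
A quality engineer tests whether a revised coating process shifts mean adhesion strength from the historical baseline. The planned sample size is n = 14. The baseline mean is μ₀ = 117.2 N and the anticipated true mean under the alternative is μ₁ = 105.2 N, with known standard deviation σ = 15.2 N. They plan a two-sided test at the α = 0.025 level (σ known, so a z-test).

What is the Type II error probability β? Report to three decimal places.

Standardized effect: d = |μ₁ − μ₀| / σ = |105.2 − 117.2| / 15.2 = 0.7895
Noncentrality parameter: δ = d·√n = 0.7895 × √14 = 2.9539
Two-sided α = 0.025 → critical value z_{0.0125} = 2.241.
Power = Φ(δ − 2.241) + Φ(−δ − 2.241) = Φ(0.713) + Φ(-5.195) = 0.7619 + 0.0000 = 0.7619.
Type II error: β = 1 − power = 1 − 0.7619 = 0.2381.

β ≈ 0.238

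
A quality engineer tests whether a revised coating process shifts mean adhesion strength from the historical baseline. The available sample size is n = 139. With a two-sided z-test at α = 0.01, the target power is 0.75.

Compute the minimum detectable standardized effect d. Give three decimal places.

d ≈ 0.276

Need Φ(δ − 2.576) = 0.75, so δ = 2.576 + 0.674 = 3.250.
(Lower-tail contribution to power is negligible for δ > 0.)
δ = d·√n ⇒ d = δ/√n = 3.250/√139 = 0.2757.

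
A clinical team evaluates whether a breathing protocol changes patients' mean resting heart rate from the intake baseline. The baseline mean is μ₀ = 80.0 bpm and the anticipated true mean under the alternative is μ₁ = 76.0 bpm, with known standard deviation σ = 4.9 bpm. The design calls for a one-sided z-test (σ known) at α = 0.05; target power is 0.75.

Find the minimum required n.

n = 9

Standardized effect: d = |μ₁ − μ₀| / σ = |76.0 − 80.0| / 4.9 = 0.8163
Set Φ(δ − 1.645) = 0.75; then δ − 1.645 = Φ⁻¹(0.75) = 0.674, giving δ = 2.319.
δ = d·√n ⇒ n = (δ/d)² = (2.319 / 0.8163)² = 8.07.
Round up to the next whole unit.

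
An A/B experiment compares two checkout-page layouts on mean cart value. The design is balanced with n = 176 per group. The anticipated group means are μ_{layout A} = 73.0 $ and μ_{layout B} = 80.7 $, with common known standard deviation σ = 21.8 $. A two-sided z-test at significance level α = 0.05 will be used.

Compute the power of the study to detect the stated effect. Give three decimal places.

Standardized effect: d = |μ_{layout A} − μ_{layout B}| / σ = |73.0 − 80.7| / 21.8 = 0.3532
Noncentrality parameter: δ = d·√(n/2) = 0.3532 × √(176/2) = 3.3134
Two-sided α = 0.05 → critical value z_{0.025} = 1.960.
Power = Φ(δ − 1.960) + Φ(−δ − 1.960) = Φ(1.353) + Φ(-5.273) = 0.9120 + 0.0000 = 0.9120.

Power ≈ 0.912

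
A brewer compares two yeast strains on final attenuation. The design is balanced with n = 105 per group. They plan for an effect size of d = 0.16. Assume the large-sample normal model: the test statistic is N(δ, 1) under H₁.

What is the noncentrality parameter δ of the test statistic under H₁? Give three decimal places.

δ = d·√(n/2) = 0.16 × √(105/2) = 1.1593

δ ≈ 1.159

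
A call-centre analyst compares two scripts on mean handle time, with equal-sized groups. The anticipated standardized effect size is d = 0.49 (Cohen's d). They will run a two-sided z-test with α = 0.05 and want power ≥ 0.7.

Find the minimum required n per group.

n = 52 per group

For power 0.7 need Φ(δ − z_{0.025}) = 0.7, so δ = z_{0.025} + z_{0.30} = 1.960 + 0.524 = 2.484.
(Ignoring the negligible lower-tail rejection probability gives the usual closed-form inversion.)
δ = d·√(n/2) ⇒ n = 2(δ/d)² = 2 × (2.484 / 0.49)² = 51.41.
Rounding up, n = 52 per group.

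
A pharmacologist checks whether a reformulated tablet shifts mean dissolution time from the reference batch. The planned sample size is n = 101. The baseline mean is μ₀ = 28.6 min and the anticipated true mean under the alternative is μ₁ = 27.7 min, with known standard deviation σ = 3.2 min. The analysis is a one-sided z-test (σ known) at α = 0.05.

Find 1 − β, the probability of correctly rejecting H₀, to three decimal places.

Standardized effect: d = |μ₁ − μ₀| / σ = |27.7 − 28.6| / 3.2 = 0.2812
Noncentrality parameter: δ = d·√n = 0.2812 × √101 = 2.8265
One-sided α = 0.05 → critical value z_{0.05} = 1.645.
Power = Φ(δ − 1.645) = Φ(1.182) = 0.8813.

Power ≈ 0.881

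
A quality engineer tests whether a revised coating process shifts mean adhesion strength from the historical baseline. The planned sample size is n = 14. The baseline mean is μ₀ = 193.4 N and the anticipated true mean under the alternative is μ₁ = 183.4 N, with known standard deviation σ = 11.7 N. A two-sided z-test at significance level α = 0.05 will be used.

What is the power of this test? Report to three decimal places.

Standardized effect: d = |μ₁ − μ₀| / σ = |183.4 − 193.4| / 11.7 = 0.8547
Noncentrality parameter: λ = d·√n = 0.8547 × √14 = 3.1980
Critical value for a two-sided test at α = 0.05: z_{α/2} = 1.960.
Power = Φ(λ − 1.960) + Φ(−λ − 1.960) = Φ(1.238) + Φ(-5.158) = 0.8921 + 0.0000 = 0.8921.

Power ≈ 0.892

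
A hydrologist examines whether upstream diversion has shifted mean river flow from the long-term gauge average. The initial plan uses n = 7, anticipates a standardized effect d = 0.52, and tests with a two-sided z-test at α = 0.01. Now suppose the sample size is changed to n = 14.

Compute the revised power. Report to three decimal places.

Power ≈ 0.264

With n = 14: δ = d·√n = 0.52 × √14 = 1.9457. Critical value z_{0.005} = 2.576.
Revised power = Φ(δ − 2.576) + Φ(−δ − 2.576) = Φ(-0.630) + Φ(-4.521) = 0.2643 + 0.0000 = 0.2643.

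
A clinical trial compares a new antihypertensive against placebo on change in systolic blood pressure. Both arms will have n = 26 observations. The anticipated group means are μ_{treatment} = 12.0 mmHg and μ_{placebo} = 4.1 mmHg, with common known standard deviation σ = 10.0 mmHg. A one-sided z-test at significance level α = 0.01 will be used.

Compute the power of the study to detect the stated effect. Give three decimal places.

Power ≈ 0.699

Standardized effect: d = |μ_{treatment} − μ_{placebo}| / σ = |12.0 − 4.1| / 10.0 = 0.7900
Noncentrality parameter: λ = d·√(n/2) = 0.7900 × √(26/2) = 2.8484
Critical value for a one-sided test at α = 0.01: z_α = 2.326.
Power = Φ(λ − 2.326) = Φ(0.522) = 0.6992.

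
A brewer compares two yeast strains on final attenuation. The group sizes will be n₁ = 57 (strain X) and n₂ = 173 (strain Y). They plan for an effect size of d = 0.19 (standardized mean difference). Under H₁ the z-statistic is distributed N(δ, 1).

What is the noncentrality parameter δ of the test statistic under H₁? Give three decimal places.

The noncentrality parameter scales effect size by the design's sample-size factor: δ = d / √(1/n₁ + 1/n₂) = 0.19 / √(1/57 + 1/173) = 1.2441

δ ≈ 1.244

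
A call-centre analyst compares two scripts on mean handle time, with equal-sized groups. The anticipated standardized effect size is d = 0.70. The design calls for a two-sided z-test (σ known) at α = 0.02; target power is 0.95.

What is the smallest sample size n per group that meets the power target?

For power 0.95 need Φ(δ − z_{0.01}) = 0.95, so δ = z_{0.01} + z_{0.05} = 2.326 + 1.645 = 3.971.
(The Φ(−δ − z_{α/2}) term is vanishingly small for δ > 0 and is dropped in the standard sample-size formula.)
δ = d·√(n/2) ⇒ n = 2(δ/d)² = 2 × (3.971 / 0.70)² = 64.37.
Rounding up, n = 65 per group.

n = 65 per group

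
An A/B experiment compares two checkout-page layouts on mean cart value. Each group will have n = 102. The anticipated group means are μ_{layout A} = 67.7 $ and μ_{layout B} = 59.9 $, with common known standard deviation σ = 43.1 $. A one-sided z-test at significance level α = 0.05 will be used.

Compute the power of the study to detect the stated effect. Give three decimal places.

Power ≈ 0.362

Standardized effect: d = |μ_{layout A} − μ_{layout B}| / σ = |67.7 − 59.9| / 43.1 = 0.1810
Noncentrality parameter: λ = d·√(n/2) = 0.1810 × √(102/2) = 1.2924
One-sided α = 0.05 → critical value z_{0.05} = 1.645.
Power = Φ(λ − 1.645) = Φ(-0.352) = 0.3623.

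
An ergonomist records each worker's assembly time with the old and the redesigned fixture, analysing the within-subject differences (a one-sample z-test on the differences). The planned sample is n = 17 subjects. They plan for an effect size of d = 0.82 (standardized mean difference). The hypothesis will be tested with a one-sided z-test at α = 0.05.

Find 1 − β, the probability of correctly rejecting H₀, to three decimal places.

Power ≈ 0.959

Noncentrality parameter: δ = d·√n = 0.82 × √17 = 3.3809
Critical value for a one-sided test at α = 0.05: z_α = 1.645.
Power = P(Z > 1.645 − δ) = Φ(1.736) = 0.9587.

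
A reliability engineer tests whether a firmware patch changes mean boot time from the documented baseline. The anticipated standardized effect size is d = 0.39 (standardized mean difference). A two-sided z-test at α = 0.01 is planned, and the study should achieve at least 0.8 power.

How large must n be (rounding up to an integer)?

n = 77

Set Φ(δ − 2.576) = 0.8; then δ − 2.576 = Φ⁻¹(0.8) = 0.842, giving δ = 3.417.
(Ignoring the negligible lower-tail rejection probability gives the usual closed-form inversion.)
δ = d·√n ⇒ n = (δ/d)² = (3.417 / 0.39)² = 76.78.
Round up to the next whole unit.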